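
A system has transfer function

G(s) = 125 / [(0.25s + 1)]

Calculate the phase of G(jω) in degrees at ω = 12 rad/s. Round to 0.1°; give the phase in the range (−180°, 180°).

-71.6°

At ω = 12 rad/s:
pole (1 + j12·0.25) = 1 + j3 → |·| ≈ 3.1623, ∠ ≈ 71.57°
∠G = (0°) − (71.57°) = -71.57°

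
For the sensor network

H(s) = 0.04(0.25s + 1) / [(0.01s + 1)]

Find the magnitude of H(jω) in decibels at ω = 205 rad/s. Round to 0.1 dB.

At ω = 205 rad/s:
zero (1 + j205·0.25) = 1 + j51.25 → |·| ≈ 51.26, ∠ ≈ 88.88°
pole (1 + j205·0.01) = 1 + j2.05 → |·| ≈ 2.2809, ∠ ≈ 64.00°
|H| = 0.04 · 51.26 / (2.2809) ≈ 0.89894
Gain = 20 log₁₀(0.89894) ≈ -0.93 dB

-0.9 dB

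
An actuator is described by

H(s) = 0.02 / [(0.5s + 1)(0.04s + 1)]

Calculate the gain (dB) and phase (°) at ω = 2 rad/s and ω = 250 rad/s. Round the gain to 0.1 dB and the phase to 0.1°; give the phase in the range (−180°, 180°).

ω = 2: -37.0 dB, -49.6°; ω = 250: -96.0 dB, -173.8°

At ω = 2 rad/s:
pole (1 + j2·0.5) = 1 + j1 → |·| ≈ 1.4142, ∠ ≈ 45.00°
pole (1 + j2·0.04) = 1 + j0.08 → |·| ≈ 1.0032, ∠ ≈ 4.57°
|H| = 0.02 · 1 / (1.4142 · 1.0032) ≈ 0.014097
Gain = 20 log₁₀(0.014097) ≈ -37.02 dB
∠H = (0°) − (45.00° + 4.57°) = -49.57°

At ω = 250 rad/s:
pole (1 + j250·0.5) = 1 + j125 → |·| ≈ 125, ∠ ≈ 89.54°
pole (1 + j250·0.04) = 1 + j10 → |·| ≈ 10.05, ∠ ≈ 84.29°
|H| = 0.02 · 1 / (125 · 10.05) ≈ 1.592e-05
Gain = 20 log₁₀(1.592e-05) ≈ -95.96 dB
∠H = (0°) − (89.54° + 84.29°) = -173.83°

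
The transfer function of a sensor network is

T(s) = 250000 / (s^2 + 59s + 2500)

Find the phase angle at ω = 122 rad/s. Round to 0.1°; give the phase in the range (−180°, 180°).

At s = jω = j122:
quadratic: (j122)² + 59·j122 + 2500 = -12384 + j7198 → |·| ≈ 14324, ∠ ≈ 149.83°
∠T = 0.00° − 149.83° = -149.83°

-149.8°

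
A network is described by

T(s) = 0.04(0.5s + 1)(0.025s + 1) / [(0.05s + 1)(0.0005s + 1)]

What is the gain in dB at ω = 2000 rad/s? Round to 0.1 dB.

At ω = 2000 rad/s:
zero (1 + j2000·0.5) = 1 + j1000 → |·| ≈ 1000, ∠ ≈ 89.94°
zero (1 + j2000·0.025) = 1 + j50 → |·| ≈ 50.01, ∠ ≈ 88.85°
pole (1 + j2000·0.05) = 1 + j100 → |·| ≈ 100, ∠ ≈ 89.43°
pole (1 + j2000·0.0005) = 1 + j1 → |·| ≈ 1.4142, ∠ ≈ 45.00°
|T| = 0.04 · 1000 · 50.01 / (100 · 1.4142) ≈ 14.145
Gain = 20 log₁₀(14.145) ≈ 23.01 dB

23.0 dB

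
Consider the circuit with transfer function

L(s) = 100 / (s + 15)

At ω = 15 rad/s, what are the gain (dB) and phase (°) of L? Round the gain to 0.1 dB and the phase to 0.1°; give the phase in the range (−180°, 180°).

13.5 dB, -45.0°

At s = jω = j15:
pole (s+15): 15 + j15 → |·| = √(15²+15²) = √450 ≈ 21.213, ∠ = arctan(15/15) ≈ 45.00°
|L| = 100 / 21.213 ≈ 4.7141
Gain = 20 log₁₀(4.7141) ≈ 13.47 dB
∠L = 0.00° − 45.00° = -45.00°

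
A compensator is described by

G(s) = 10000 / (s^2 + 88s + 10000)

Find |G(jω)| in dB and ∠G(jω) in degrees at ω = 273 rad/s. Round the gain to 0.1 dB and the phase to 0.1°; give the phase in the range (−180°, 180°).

-16.8 dB, -159.6°

At s = jω = j273:
quadratic: (j273)² + 88·j273 + 10000 = -64529 + j24024 → |·| ≈ 68856, ∠ ≈ 159.58°
|G| = 10000 / 68856 ≈ 0.14523
Gain = 20 log₁₀(0.14523) ≈ -16.76 dB
∠G = 0.00° − 159.58° = -159.58°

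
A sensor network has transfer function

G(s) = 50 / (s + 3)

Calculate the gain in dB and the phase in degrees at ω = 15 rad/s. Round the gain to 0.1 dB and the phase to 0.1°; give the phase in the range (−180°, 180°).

Substitute s = j15:
Numerator: 50 = 50 + j0
Denominator: (j15) + 3 = 3 + j15
|N| = √(50² + 0²) ≈ 50, ∠N ≈ 0.00°
|D| = √(3² + 15²) ≈ 15.297, ∠D ≈ 78.69°
|G| = 50 / 15.297 ≈ 3.2686
Gain = 20 log₁₀(3.2686) ≈ 10.29 dB
∠G = 0.00° − 78.69° = -78.69°

10.3 dB, -78.7°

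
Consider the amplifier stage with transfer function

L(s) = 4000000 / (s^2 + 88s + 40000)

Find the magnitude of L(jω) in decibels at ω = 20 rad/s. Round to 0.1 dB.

40.1 dB

At s = jω = j20:
quadratic: (j20)² + 88·j20 + 40000 = 39600 + j1760 → |·| ≈ 39639, ∠ ≈ 2.54°
|L| = 4000000 / 39639 ≈ 100.91
Gain = 20 log₁₀(100.91) ≈ 40.08 dB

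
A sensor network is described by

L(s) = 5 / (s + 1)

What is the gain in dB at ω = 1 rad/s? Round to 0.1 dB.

Substitute s = j1:
Numerator: 5 = 5 + j0
Denominator: (j1) + 1 = 1 + j1
|N| = √(5² + 0²) ≈ 5, ∠N ≈ 0.00°
|D| = √(1² + 1²) ≈ 1.4142, ∠D ≈ 45.00°
|L| = 5 / 1.4142 ≈ 3.5356
Gain = 20 log₁₀(3.5356) ≈ 10.97 dB

11.0 dB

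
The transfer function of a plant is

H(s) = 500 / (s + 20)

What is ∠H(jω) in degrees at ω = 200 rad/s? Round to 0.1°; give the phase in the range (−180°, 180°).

Substitute s = j200:
Numerator: 500 = 500 + j0
Denominator: (j200) + 20 = 20 + j200
|N| = √(500² + 0²) ≈ 500, ∠N ≈ 0.00°
|D| = √(20² + 200²) ≈ 201, ∠D ≈ 84.29°
∠H = 0.00° − 84.29° = -84.29°

-84.3°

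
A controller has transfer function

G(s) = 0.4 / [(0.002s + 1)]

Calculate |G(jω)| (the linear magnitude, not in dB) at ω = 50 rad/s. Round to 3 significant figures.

0.398

At ω = 50 rad/s:
pole (1 + j50·0.002) = 1 + j0.1 → |·| ≈ 1.005, ∠ ≈ 5.71°
|G| = 0.4 · 1 / (1.005) ≈ 0.39801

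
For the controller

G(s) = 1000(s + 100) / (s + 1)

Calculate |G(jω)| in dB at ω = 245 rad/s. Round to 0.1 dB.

60.7 dB

At s = jω = j245:
zero (s+100): 100 + j245 → |·| = √(100²+245²) = √70025 ≈ 264.62, ∠ = arctan(245/100) ≈ 67.80°
pole (s+1): 1 + j245 → |·| = √(1²+245²) = √60026 ≈ 245, ∠ = arctan(245/1) ≈ 89.77°
|G| = 1000 · 264.62 / 245 ≈ 1080.1
Gain = 20 log₁₀(1080.1) ≈ 60.67 dB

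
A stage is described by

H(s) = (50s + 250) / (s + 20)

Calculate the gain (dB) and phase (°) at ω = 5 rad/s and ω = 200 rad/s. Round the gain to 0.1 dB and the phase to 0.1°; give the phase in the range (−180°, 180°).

Substitute s = j5:
Numerator: 50(j5) + 250 = 250 + j250
Denominator: (j5) + 20 = 20 + j5
|N| = √(250² + 250²) ≈ 353.55, ∠N ≈ 45.00°
|D| = √(20² + 5²) ≈ 20.616, ∠D ≈ 14.04°
|H| = 353.55 / 20.616 ≈ 17.149
Gain = 20 log₁₀(17.149) ≈ 24.68 dB
∠H = 45.00° − 14.04° = 30.96°

Substitute s = j200:
Numerator: 50(j200) + 250 = 250 + j10000
Denominator: (j200) + 20 = 20 + j200
|N| = √(250² + 10000²) ≈ 10003, ∠N ≈ 88.57°
|D| = √(20² + 200²) ≈ 201, ∠D ≈ 84.29°
|H| = 10003 / 201 ≈ 49.766
Gain = 20 log₁₀(49.766) ≈ 33.94 dB
∠H = 88.57° − 84.29° = 4.28°

ω = 5: 24.7 dB, 31.0°; ω = 200: 33.9 dB, 4.3°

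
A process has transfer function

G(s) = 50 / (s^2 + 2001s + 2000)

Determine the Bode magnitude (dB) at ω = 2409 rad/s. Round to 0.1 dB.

Substitute s = j2409:
Numerator: 50 = 50 + j0
Denominator: (j2409)^2 + 2001(j2409) + 2000 = -5801281 + j4820409
|N| = √(50² + 0²) ≈ 50, ∠N ≈ 0.00°
|D| = √(5801281² + 4820409²) ≈ 7.5426e+06, ∠D ≈ 140.28°
|G| = 50 / 7.5426e+06 ≈ 6.629e-06
Gain = 20 log₁₀(6.629e-06) ≈ -103.57 dB

-103.6 dB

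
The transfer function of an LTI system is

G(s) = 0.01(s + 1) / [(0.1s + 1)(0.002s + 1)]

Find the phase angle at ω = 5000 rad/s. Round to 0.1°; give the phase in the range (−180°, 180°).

At ω = 5000 rad/s:
zero (1 + j5000·1) = 1 + j5000 → |·| ≈ 5000, ∠ ≈ 89.99°
pole (1 + j5000·0.1) = 1 + j500 → |·| ≈ 500, ∠ ≈ 89.89°
pole (1 + j5000·0.002) = 1 + j10 → |·| ≈ 10.05, ∠ ≈ 84.29°
∠G = (89.99°) − (89.89° + 84.29°) = -84.19°

-84.2°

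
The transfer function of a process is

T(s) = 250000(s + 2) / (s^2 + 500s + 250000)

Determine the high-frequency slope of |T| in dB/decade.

Each pole contributes −20 dB/decade at high frequency; each zero contributes +20 dB/decade.
Net: 1 zero(s) − 2 pole(s) → -20 dB/decade.

-20 dB/decade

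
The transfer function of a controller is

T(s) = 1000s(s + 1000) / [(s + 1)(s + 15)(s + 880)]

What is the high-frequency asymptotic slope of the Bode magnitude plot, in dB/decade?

-20 dB/decade

Each pole contributes −20 dB/decade at high frequency; each zero contributes +20 dB/decade.
Net: 2 zero(s) − 3 pole(s) → -20 dB/decade.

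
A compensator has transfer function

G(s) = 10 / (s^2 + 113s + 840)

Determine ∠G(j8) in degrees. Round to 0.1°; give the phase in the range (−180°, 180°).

-49.4°

Substitute s = j8:
Numerator: 10 = 10 + j0
Denominator: (j8)^2 + 113(j8) + 840 = 776 + j904
|N| = √(10² + 0²) ≈ 10, ∠N ≈ 0.00°
|D| = √(776² + 904²) ≈ 1191.4, ∠D ≈ 49.36°
∠G = 0.00° − 49.36° = -49.36°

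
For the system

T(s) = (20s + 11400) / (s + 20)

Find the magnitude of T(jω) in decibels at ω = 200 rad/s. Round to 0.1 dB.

35.6 dB

Substitute s = j200:
Numerator: 20(j200) + 11400 = 11400 + j4000
Denominator: (j200) + 20 = 20 + j200
|N| = √(11400² + 4000²) ≈ 12081, ∠N ≈ 19.33°
|D| = √(20² + 200²) ≈ 201, ∠D ≈ 84.29°
|T| = 12081 / 201 ≈ 60.104
Gain = 20 log₁₀(60.104) ≈ 35.58 dB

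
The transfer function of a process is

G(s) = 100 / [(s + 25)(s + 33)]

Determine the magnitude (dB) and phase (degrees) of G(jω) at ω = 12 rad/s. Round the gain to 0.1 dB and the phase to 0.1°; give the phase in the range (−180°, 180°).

-19.8 dB, -45.6°

At s = jω = j12:
pole (s+25): 25 + j12 → |·| = √(25²+12²) = √769 ≈ 27.731, ∠ = arctan(12/25) ≈ 25.64°
pole (s+33): 33 + j12 → |·| = √(33²+12²) = √1233 ≈ 35.114, ∠ = arctan(12/33) ≈ 19.98°
|G| = 100 / 973.75 ≈ 0.1027
Gain = 20 log₁₀(0.1027) ≈ -19.77 dB
∠G = 0.00° − 45.62° = -45.62°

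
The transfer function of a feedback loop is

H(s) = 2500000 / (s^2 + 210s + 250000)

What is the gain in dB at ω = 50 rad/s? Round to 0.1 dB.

20.1 dB

At s = jω = j50:
quadratic: (j50)² + 210·j50 + 250000 = 247500 + j10500 → |·| ≈ 2.4772e+05, ∠ ≈ 2.43°
|H| = 2500000 / 2.4772e+05 ≈ 10.092
Gain = 20 log₁₀(10.092) ≈ 20.08 dB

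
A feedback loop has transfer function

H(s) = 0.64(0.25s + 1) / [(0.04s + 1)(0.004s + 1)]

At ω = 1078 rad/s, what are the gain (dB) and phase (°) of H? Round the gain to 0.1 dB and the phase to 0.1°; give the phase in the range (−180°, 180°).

-0.9 dB, -75.8°

At ω = 1078 rad/s:
zero (1 + j1078·0.25) = 1 + j269.5 → |·| ≈ 269.5, ∠ ≈ 89.79°
pole (1 + j1078·0.04) = 1 + j43.12 → |·| ≈ 43.132, ∠ ≈ 88.67°
pole (1 + j1078·0.004) = 1 + j4.312 → |·| ≈ 4.4264, ∠ ≈ 76.94°
|H| = 0.64 · 269.5 / (43.132 · 4.4264) ≈ 0.90342
Gain = 20 log₁₀(0.90342) ≈ -0.88 dB
∠H = (89.79°) − (88.67° + 76.94°) = -75.82°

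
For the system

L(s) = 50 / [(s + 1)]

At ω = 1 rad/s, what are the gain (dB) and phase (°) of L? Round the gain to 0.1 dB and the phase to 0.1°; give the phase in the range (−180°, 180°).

31.0 dB, -45.0°

At ω = 1 rad/s:
pole (1 + j1·1) = 1 + j1 → |·| ≈ 1.4142, ∠ ≈ 45.00°
|L| = 50 · 1 / (1.4142) ≈ 35.356
Gain = 20 log₁₀(35.356) ≈ 30.97 dB
∠L = (0°) − (45.00°) = -45.00°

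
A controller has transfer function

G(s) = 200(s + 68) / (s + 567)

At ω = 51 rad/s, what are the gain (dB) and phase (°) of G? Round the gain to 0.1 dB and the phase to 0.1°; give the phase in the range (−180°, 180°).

29.5 dB, 31.7°

At s = jω = j51:
zero (s+68): 68 + j51 → |·| = √(68²+51²) = √7225 ≈ 85, ∠ = arctan(51/68) ≈ 36.87°
pole (s+567): 567 + j51 → |·| = √(567²+51²) = √324090 ≈ 569.29, ∠ = arctan(51/567) ≈ 5.14°
|G| = 200 · 85 / 569.29 ≈ 29.862
Gain = 20 log₁₀(29.862) ≈ 29.50 dB
∠G = 36.87° − 5.14° = 31.73°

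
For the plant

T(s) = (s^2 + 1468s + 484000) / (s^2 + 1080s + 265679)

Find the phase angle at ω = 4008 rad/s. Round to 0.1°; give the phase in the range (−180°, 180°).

Substitute s = j4008:
Numerator: (j4008)^2 + 1468(j4008) + 484000 = -15580064 + j5883744
Denominator: (j4008)^2 + 1080(j4008) + 265679 = -15798385 + j4328640
|N| = √(15580064² + 5883744²) ≈ 1.6654e+07, ∠N ≈ 159.31°
|D| = √(15798385² + 4328640²) ≈ 1.6381e+07, ∠D ≈ 164.68°
∠T = 159.31° − 164.68° = -5.37°

-5.4°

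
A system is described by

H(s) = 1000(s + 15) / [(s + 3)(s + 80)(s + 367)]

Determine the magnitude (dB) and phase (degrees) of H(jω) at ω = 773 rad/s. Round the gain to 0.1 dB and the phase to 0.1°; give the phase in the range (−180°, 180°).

-56.5 dB, -149.6°

At s = jω = j773:
zero (s+15): 15 + j773 → |·| = √(15²+773²) = √597754 ≈ 773.15, ∠ = arctan(773/15) ≈ 88.89°
pole (s+3): 3 + j773 → |·| = √(3²+773²) = √597538 ≈ 773.01, ∠ = arctan(773/3) ≈ 89.78°
pole (s+80): 80 + j773 → |·| = √(80²+773²) = √603929 ≈ 777.13, ∠ = arctan(773/80) ≈ 84.09°
pole (s+367): 367 + j773 → |·| = √(367²+773²) = √732218 ≈ 855.7, ∠ = arctan(773/367) ≈ 64.60°
|H| = 1000 · 773.15 / 5.1404e+08 ≈ 0.0015041
Gain = 20 log₁₀(0.0015041) ≈ -56.45 dB
∠H = 88.89° − 238.47° = -149.58°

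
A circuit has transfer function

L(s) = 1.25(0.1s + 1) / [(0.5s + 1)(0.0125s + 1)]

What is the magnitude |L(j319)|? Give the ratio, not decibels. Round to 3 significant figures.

0.0608

At ω = 319 rad/s:
zero (1 + j319·0.1) = 1 + j31.9 → |·| ≈ 31.916, ∠ ≈ 88.20°
pole (1 + j319·0.5) = 1 + j159.5 → |·| ≈ 159.5, ∠ ≈ 89.64°
pole (1 + j319·0.0125) = 1 + j3.9875 → |·| ≈ 4.111, ∠ ≈ 75.92°
|L| = 1.25 · 31.916 / (159.5 · 4.111) ≈ 0.060843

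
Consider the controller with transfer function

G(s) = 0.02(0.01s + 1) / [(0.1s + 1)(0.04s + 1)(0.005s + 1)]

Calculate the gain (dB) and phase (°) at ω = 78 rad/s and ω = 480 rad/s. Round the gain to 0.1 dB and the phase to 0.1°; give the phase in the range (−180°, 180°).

ω = 78: -60.8 dB, -138.3°; ω = 480: -87.8 dB, -165.0°

At ω = 78 rad/s:
zero (1 + j78·0.01) = 1 + j0.78 → |·| ≈ 1.2682, ∠ ≈ 37.95°
pole (1 + j78·0.1) = 1 + j7.8 → |·| ≈ 7.8638, ∠ ≈ 82.69°
pole (1 + j78·0.04) = 1 + j3.12 → |·| ≈ 3.2763, ∠ ≈ 72.23°
pole (1 + j78·0.005) = 1 + j0.39 → |·| ≈ 1.0734, ∠ ≈ 21.31°
|G| = 0.02 · 1.2682 / (7.8638 · 3.2763 · 1.0734) ≈ 0.00091715
Gain = 20 log₁₀(0.00091715) ≈ -60.75 dB
∠G = (37.95°) − (82.69° + 72.23° + 21.31°) = -138.28°

At ω = 480 rad/s:
zero (1 + j480·0.01) = 1 + j4.8 → |·| ≈ 4.9031, ∠ ≈ 78.23°
pole (1 + j480·0.1) = 1 + j48 → |·| ≈ 48.01, ∠ ≈ 88.81°
pole (1 + j480·0.04) = 1 + j19.2 → |·| ≈ 19.226, ∠ ≈ 87.02°
pole (1 + j480·0.005) = 1 + j2.4 → |·| ≈ 2.6, ∠ ≈ 67.38°
|G| = 0.02 · 4.9031 / (48.01 · 19.226 · 2.6) ≈ 4.0861e-05
Gain = 20 log₁₀(4.0861e-05) ≈ -87.77 dB
∠G = (78.23°) − (88.81° + 87.02° + 67.38°) = -164.98°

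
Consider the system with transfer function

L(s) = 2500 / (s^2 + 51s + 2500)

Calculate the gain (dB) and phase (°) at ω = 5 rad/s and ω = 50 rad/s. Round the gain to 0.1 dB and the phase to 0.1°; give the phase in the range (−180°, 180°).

ω = 5: 0.0 dB, -5.9°; ω = 50: -0.2 dB, -90.0°

At s = jω = j5:
quadratic: (j5)² + 51·j5 + 2500 = 2475 + j255 → |·| ≈ 2488.1, ∠ ≈ 5.88°
|L| = 2500 / 2488.1 ≈ 1.0048
Gain = 20 log₁₀(1.0048) ≈ 0.04 dB
∠L = 0.00° − 5.88° = -5.88°

At s = jω = j50:
quadratic: (j50)² + 51·j50 + 2500 = 0 + j2550 → |·| ≈ 2550, ∠ ≈ 90.00°
|L| = 2500 / 2550 ≈ 0.98039
Gain = 20 log₁₀(0.98039) ≈ -0.17 dB
∠L = 0.00° − 90.00° = -90.00°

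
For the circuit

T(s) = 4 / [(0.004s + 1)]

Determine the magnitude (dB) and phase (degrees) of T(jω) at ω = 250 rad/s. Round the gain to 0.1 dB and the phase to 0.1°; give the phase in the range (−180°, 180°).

9.0 dB, -45.0°

At ω = 250 rad/s:
pole (1 + j250·0.004) = 1 + j1 → |·| ≈ 1.4142, ∠ ≈ 45.00°
|T| = 4 · 1 / (1.4142) ≈ 2.8285
Gain = 20 log₁₀(2.8285) ≈ 9.03 dB
∠T = (0°) − (45.00°) = -45.00°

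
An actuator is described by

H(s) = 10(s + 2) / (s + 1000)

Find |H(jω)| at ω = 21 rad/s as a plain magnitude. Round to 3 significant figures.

0.211

At s = jω = j21:
zero (s+2): 2 + j21 → |·| = √(2²+21²) = √445 ≈ 21.095, ∠ = arctan(21/2) ≈ 84.56°
pole (s+1000): 1000 + j21 → |·| = √(1000²+21²) = √1000441 ≈ 1000.2, ∠ = arctan(21/1000) ≈ 1.20°
|H| = 10 · 21.095 / 1000.2 ≈ 0.21091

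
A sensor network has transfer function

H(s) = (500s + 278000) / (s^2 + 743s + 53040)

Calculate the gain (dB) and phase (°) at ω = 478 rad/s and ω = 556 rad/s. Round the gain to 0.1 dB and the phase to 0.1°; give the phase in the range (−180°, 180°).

Substitute s = j478:
Numerator: 500(j478) + 278000 = 278000 + j239000
Denominator: (j478)^2 + 743(j478) + 53040 = -175444 + j355154
|N| = √(278000² + 239000²) ≈ 3.6661e+05, ∠N ≈ 40.69°
|D| = √(175444² + 355154²) ≈ 3.9612e+05, ∠D ≈ 116.29°
|H| = 3.6661e+05 / 3.9612e+05 ≈ 0.9255
Gain = 20 log₁₀(0.9255) ≈ -0.67 dB
∠H = 40.69° − 116.29° = -75.60°

Substitute s = j556:
Numerator: 500(j556) + 278000 = 278000 + j278000
Denominator: (j556)^2 + 743(j556) + 53040 = -256096 + j413108
|N| = √(278000² + 278000²) ≈ 3.9315e+05, ∠N ≈ 45.00°
|D| = √(256096² + 413108²) ≈ 4.8605e+05, ∠D ≈ 121.80°
|H| = 3.9315e+05 / 4.8605e+05 ≈ 0.80887
Gain = 20 log₁₀(0.80887) ≈ -1.84 dB
∠H = 45.00° − 121.80° = -76.80°

ω = 478: -0.7 dB, -75.6°; ω = 556: -1.8 dB, -76.8°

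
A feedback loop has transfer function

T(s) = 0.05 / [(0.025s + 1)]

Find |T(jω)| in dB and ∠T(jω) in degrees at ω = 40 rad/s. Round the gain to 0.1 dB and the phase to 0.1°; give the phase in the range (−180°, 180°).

-29.0 dB, -45.0°

At ω = 40 rad/s:
pole (1 + j40·0.025) = 1 + j1 → |·| ≈ 1.4142, ∠ ≈ 45.00°
|T| = 0.05 · 1 / (1.4142) ≈ 0.035356
Gain = 20 log₁₀(0.035356) ≈ -29.03 dB
∠T = (0°) − (45.00°) = -45.00°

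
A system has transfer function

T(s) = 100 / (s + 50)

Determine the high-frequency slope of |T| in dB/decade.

-20 dB/decade

Each pole contributes −20 dB/decade at high frequency; each zero contributes +20 dB/decade.
Net: 0 zero(s) − 1 pole(s) → -20 dB/decade.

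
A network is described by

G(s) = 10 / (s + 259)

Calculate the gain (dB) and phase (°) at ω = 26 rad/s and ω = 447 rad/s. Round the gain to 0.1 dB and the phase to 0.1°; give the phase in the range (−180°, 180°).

Substitute s = j26:
Numerator: 10 = 10 + j0
Denominator: (j26) + 259 = 259 + j26
|N| = √(10² + 0²) ≈ 10, ∠N ≈ 0.00°
|D| = √(259² + 26²) ≈ 260.3, ∠D ≈ 5.73°
|G| = 10 / 260.3 ≈ 0.038417
Gain = 20 log₁₀(0.038417) ≈ -28.31 dB
∠G = 0.00° − 5.73° = -5.73°

Substitute s = j447:
Numerator: 10 = 10 + j0
Denominator: (j447) + 259 = 259 + j447
|N| = √(10² + 0²) ≈ 10, ∠N ≈ 0.00°
|D| = √(259² + 447²) ≈ 516.61, ∠D ≈ 59.91°
|G| = 10 / 516.61 ≈ 0.019357
Gain = 20 log₁₀(0.019357) ≈ -34.26 dB
∠G = 0.00° − 59.91° = -59.91°

ω = 26: -28.3 dB, -5.7°; ω = 447: -34.3 dB, -59.9°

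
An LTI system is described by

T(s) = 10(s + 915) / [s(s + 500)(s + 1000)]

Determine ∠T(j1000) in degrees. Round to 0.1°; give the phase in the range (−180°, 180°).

-150.9°

At s = jω = j1000:
zero (s+915): 915 + j1000 → |·| = √(915²+1000²) = √1837225 ≈ 1355.4, ∠ = arctan(1000/915) ≈ 47.54°
pole (s+500): 500 + j1000 → |·| = √(500²+1000²) = √1250000 ≈ 1118, ∠ = arctan(1000/500) ≈ 63.43°
pole (s+1000): 1000 + j1000 → |·| = √(1000²+1000²) = √2000000 ≈ 1414.2, ∠ = arctan(1000/1000) ≈ 45.00°
pole at origin: |s| = 1000, ∠ = 90.00° (in denominator)
∠T = 47.54° − 198.43° = -150.89°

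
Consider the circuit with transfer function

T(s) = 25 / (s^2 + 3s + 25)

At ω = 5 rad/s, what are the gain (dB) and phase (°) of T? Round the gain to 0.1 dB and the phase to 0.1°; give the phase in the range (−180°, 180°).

At s = jω = j5:
quadratic: (j5)² + 3·j5 + 25 = 0 + j15 → |·| ≈ 15, ∠ ≈ 90.00°
|T| = 25 / 15 ≈ 1.6667
Gain = 20 log₁₀(1.6667) ≈ 4.44 dB
∠T = 0.00° − 90.00° = -90.00°

4.4 dB, -90.0°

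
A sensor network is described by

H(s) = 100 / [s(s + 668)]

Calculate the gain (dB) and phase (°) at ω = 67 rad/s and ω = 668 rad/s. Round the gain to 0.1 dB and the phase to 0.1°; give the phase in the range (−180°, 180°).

ω = 67: -53.1 dB, -95.7°; ω = 668: -76.0 dB, -135.0°

At s = jω = j67:
pole (s+668): 668 + j67 → |·| = √(668²+67²) = √450713 ≈ 671.35, ∠ = arctan(67/668) ≈ 5.73°
pole at origin: |s| = 67, ∠ = 90.00° (in denominator)
|H| = 100 / 44980 ≈ 0.0022232
Gain = 20 log₁₀(0.0022232) ≈ -53.06 dB
∠H = 0.00° − 95.73° = -95.73°

At s = jω = j668:
pole (s+668): 668 + j668 → |·| = √(668²+668²) = √892448 ≈ 944.69, ∠ = arctan(668/668) ≈ 45.00°
pole at origin: |s| = 668, ∠ = 90.00° (in denominator)
|H| = 100 / 6.3105e+05 ≈ 0.00015847
Gain = 20 log₁₀(0.00015847) ≈ -76.00 dB
∠H = 0.00° − 135.00° = -135.00°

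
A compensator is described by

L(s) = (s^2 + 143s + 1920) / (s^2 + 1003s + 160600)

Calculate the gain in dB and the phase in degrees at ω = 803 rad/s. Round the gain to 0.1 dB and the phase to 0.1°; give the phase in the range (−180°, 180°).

-3.2 dB, 48.9°

Substitute s = j803:
Numerator: (j803)^2 + 143(j803) + 1920 = -642889 + j114829
Denominator: (j803)^2 + 1003(j803) + 160600 = -484209 + j805409
|N| = √(642889² + 114829²) ≈ 6.5306e+05, ∠N ≈ 169.87°
|D| = √(484209² + 805409²) ≈ 9.3976e+05, ∠D ≈ 121.01°
|L| = 6.5306e+05 / 9.3976e+05 ≈ 0.69492
Gain = 20 log₁₀(0.69492) ≈ -3.16 dB
∠L = 169.87° − 121.01° = 48.86°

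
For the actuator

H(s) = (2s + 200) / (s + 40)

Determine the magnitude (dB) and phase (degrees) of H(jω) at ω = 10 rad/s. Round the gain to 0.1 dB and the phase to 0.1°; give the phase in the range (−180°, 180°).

13.8 dB, -8.3°

Substitute s = j10:
Numerator: 2(j10) + 200 = 200 + j20
Denominator: (j10) + 40 = 40 + j10
|N| = √(200² + 20²) ≈ 201, ∠N ≈ 5.71°
|D| = √(40² + 10²) ≈ 41.231, ∠D ≈ 14.04°
|H| = 201 / 41.231 ≈ 4.875
Gain = 20 log₁₀(4.875) ≈ 13.76 dB
∠H = 5.71° − 14.04° = -8.33°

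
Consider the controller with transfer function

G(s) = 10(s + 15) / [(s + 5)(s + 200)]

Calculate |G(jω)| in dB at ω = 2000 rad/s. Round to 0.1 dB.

At s = jω = j2000:
zero (s+15): 15 + j2000 → |·| = √(15²+2000²) = √4000225 ≈ 2000.1, ∠ = arctan(2000/15) ≈ 89.57°
pole (s+5): 5 + j2000 → |·| = √(5²+2000²) = √4000025 ≈ 2000, ∠ = arctan(2000/5) ≈ 89.86°
pole (s+200): 200 + j2000 → |·| = √(200²+2000²) = √4040000 ≈ 2010, ∠ = arctan(2000/200) ≈ 84.29°
|G| = 10 · 2000.1 / 4.02e+06 ≈ 0.0049754
Gain = 20 log₁₀(0.0049754) ≈ -46.06 dB

-46.1 dB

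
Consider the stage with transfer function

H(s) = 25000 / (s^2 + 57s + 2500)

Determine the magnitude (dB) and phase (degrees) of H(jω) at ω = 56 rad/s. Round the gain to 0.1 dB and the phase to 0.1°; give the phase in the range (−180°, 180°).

At s = jω = j56:
quadratic: (j56)² + 57·j56 + 2500 = -636 + j3192 → |·| ≈ 3254.7, ∠ ≈ 101.27°
|H| = 25000 / 3254.7 ≈ 7.6812
Gain = 20 log₁₀(7.6812) ≈ 17.71 dB
∠H = 0.00° − 101.27° = -101.27°

17.7 dB, -101.3°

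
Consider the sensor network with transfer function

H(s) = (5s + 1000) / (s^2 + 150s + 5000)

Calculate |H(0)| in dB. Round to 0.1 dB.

H(0) = 1000 / 5000 = 0.2
20 log₁₀(0.2) ≈ -13.98 dB

-14.0 dB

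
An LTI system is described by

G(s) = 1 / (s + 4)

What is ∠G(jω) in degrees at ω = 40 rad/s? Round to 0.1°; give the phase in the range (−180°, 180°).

-84.3°

At s = jω = j40:
pole (s+4): 4 + j40 → |·| = √(4²+40²) = √1616 ≈ 40.2, ∠ = arctan(40/4) ≈ 84.29°
∠G = 0.00° − 84.29° = -84.29°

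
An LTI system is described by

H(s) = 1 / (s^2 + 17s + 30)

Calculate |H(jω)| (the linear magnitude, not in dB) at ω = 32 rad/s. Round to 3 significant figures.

Substitute s = j32:
Numerator: 1 = 1 + j0
Denominator: (j32)^2 + 17(j32) + 30 = -994 + j544
|N| = √(1² + 0²) ≈ 1, ∠N ≈ 0.00°
|D| = √(994² + 544²) ≈ 1133.1, ∠D ≈ 151.31°
|H| = 1 / 1133.1 ≈ 0.00088253

0.000883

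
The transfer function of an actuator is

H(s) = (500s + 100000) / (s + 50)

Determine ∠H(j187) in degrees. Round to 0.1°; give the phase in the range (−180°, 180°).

-32.0°

Substitute s = j187:
Numerator: 500(j187) + 100000 = 100000 + j93500
Denominator: (j187) + 50 = 50 + j187
|N| = √(100000² + 93500²) ≈ 1.369e+05, ∠N ≈ 43.08°
|D| = √(50² + 187²) ≈ 193.57, ∠D ≈ 75.03°
∠H = 43.08° − 75.03° = -31.95°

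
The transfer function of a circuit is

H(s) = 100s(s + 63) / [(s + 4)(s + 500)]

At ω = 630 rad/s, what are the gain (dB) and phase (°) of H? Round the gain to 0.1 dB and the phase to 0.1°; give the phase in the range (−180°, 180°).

At s = jω = j630:
zero (s+63): 63 + j630 → |·| = √(63²+630²) = √400869 ≈ 633.14, ∠ = arctan(630/63) ≈ 84.29°
zero at origin: s = j630 → |·| = 630, ∠ = 90.00°
pole (s+4): 4 + j630 → |·| = √(4²+630²) = √396916 ≈ 630.01, ∠ = arctan(630/4) ≈ 89.64°
pole (s+500): 500 + j630 → |·| = √(500²+630²) = √646900 ≈ 804.3, ∠ = arctan(630/500) ≈ 51.56°
|H| = 100 · 3.9888e+05 / 5.0672e+05 ≈ 78.718
Gain = 20 log₁₀(78.718) ≈ 37.92 dB
∠H = 174.29° − 141.20° = 33.09°

37.9 dB, 33.1°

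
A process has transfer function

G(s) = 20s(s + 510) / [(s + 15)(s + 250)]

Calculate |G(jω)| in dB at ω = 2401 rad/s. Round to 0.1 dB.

At s = jω = j2401:
zero (s+510): 510 + j2401 → |·| = √(510²+2401²) = √6024901 ≈ 2454.6, ∠ = arctan(2401/510) ≈ 78.01°
zero at origin: s = j2401 → |·| = 2401, ∠ = 90.00°
pole (s+15): 15 + j2401 → |·| = √(15²+2401²) = √5765026 ≈ 2401, ∠ = arctan(2401/15) ≈ 89.64°
pole (s+250): 250 + j2401 → |·| = √(250²+2401²) = √5827301 ≈ 2414, ∠ = arctan(2401/250) ≈ 84.06°
|G| = 20 · 5.8935e+06 / 5.796e+06 ≈ 20.336
Gain = 20 log₁₀(20.336) ≈ 26.17 dB

26.2 dB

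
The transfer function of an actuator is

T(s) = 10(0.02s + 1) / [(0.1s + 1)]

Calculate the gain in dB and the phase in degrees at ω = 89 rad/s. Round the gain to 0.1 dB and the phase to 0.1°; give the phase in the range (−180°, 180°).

7.2 dB, -22.9°

At ω = 89 rad/s:
zero (1 + j89·0.02) = 1 + j1.78 → |·| ≈ 2.0417, ∠ ≈ 60.67°
pole (1 + j89·0.1) = 1 + j8.9 → |·| ≈ 8.956, ∠ ≈ 83.59°
|T| = 10 · 2.0417 / (8.956) ≈ 2.2797
Gain = 20 log₁₀(2.2797) ≈ 7.16 dB
∠T = (60.67°) − (83.59°) = -22.92°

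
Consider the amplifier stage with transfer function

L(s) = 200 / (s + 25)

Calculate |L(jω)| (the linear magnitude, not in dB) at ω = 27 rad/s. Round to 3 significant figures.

Substitute s = j27:
Numerator: 200 = 200 + j0
Denominator: (j27) + 25 = 25 + j27
|N| = √(200² + 0²) ≈ 200, ∠N ≈ 0.00°
|D| = √(25² + 27²) ≈ 36.797, ∠D ≈ 47.20°
|L| = 200 / 36.797 ≈ 5.4352

5.44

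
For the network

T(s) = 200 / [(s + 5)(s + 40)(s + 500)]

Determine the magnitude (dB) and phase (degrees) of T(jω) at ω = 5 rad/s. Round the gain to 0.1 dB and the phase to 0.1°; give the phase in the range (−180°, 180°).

-57.1 dB, -52.7°

At s = jω = j5:
pole (s+5): 5 + j5 → |·| = √(5²+5²) = √50 ≈ 7.0711, ∠ = arctan(5/5) ≈ 45.00°
pole (s+40): 40 + j5 → |·| = √(40²+5²) = √1625 ≈ 40.311, ∠ = arctan(5/40) ≈ 7.13°
pole (s+500): 500 + j5 → |·| = √(500²+5²) = √250025 ≈ 500.02, ∠ = arctan(5/500) ≈ 0.57°
|T| = 200 / 1.4253e+05 ≈ 0.0014032
Gain = 20 log₁₀(0.0014032) ≈ -57.06 dB
∠T = 0.00° − 52.70° = -52.70°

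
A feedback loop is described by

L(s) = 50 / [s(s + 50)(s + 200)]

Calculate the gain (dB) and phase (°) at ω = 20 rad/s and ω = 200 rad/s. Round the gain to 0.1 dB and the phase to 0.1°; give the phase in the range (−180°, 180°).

At s = jω = j20:
pole (s+50): 50 + j20 → |·| = √(50²+20²) = √2900 ≈ 53.852, ∠ = arctan(20/50) ≈ 21.80°
pole (s+200): 200 + j20 → |·| = √(200²+20²) = √40400 ≈ 201, ∠ = arctan(20/200) ≈ 5.71°
pole at origin: |s| = 20, ∠ = 90.00° (in denominator)
|L| = 50 / 2.1649e+05 ≈ 0.00023096
Gain = 20 log₁₀(0.00023096) ≈ -72.73 dB
∠L = 0.00° − 117.51° = -117.51°

At s = jω = j200:
pole (s+50): 50 + j200 → |·| = √(50²+200²) = √42500 ≈ 206.16, ∠ = arctan(200/50) ≈ 75.96°
pole (s+200): 200 + j200 → |·| = √(200²+200²) = √80000 ≈ 282.84, ∠ = arctan(200/200) ≈ 45.00°
pole at origin: |s| = 200, ∠ = 90.00° (in denominator)
|L| = 50 / 1.1662e+07 ≈ 4.2874e-06
Gain = 20 log₁₀(4.2874e-06) ≈ -107.36 dB
∠L = 0.00° − 210.96° = -210.96° ≡ 149.04° (principal value)

ω = 20: -72.7 dB, -117.5°; ω = 200: -107.4 dB, 149.0°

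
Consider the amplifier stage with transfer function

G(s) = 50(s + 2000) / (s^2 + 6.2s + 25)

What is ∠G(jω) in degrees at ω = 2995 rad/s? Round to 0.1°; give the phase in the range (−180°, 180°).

At s = jω = j2995:
zero (s+2000): 2000 + j2995 → |·| = √(2000²+2995²) = √12970025 ≈ 3601.4, ∠ = arctan(2995/2000) ≈ 56.27°
quadratic: (j2995)² + 6.2·j2995 + 25 = -8970000 + j18569 → |·| ≈ 8.97e+06, ∠ ≈ 179.88°
∠G = 56.27° − 179.88° = -123.61°

-123.6°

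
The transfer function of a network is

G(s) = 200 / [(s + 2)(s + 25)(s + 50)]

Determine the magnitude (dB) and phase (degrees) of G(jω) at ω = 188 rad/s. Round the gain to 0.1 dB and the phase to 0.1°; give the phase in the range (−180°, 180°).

-90.8 dB, 113.1°

At s = jω = j188:
pole (s+2): 2 + j188 → |·| = √(2²+188²) = √35348 ≈ 188.01, ∠ = arctan(188/2) ≈ 89.39°
pole (s+25): 25 + j188 → |·| = √(25²+188²) = √35969 ≈ 189.65, ∠ = arctan(188/25) ≈ 82.43°
pole (s+50): 50 + j188 → |·| = √(50²+188²) = √37844 ≈ 194.54, ∠ = arctan(188/50) ≈ 75.11°
|G| = 200 / 6.9365e+06 ≈ 2.8833e-05
Gain = 20 log₁₀(2.8833e-05) ≈ -90.80 dB
∠G = 0.00° − 246.93° = -246.93° ≡ 113.07° (principal value)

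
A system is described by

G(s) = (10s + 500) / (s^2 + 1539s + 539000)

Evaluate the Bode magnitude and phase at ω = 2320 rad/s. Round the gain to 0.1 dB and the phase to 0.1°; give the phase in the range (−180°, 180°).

-48.3 dB, -54.8°

Substitute s = j2320:
Numerator: 10(j2320) + 500 = 500 + j23200
Denominator: (j2320)^2 + 1539(j2320) + 539000 = -4843400 + j3570480
|N| = √(500² + 23200²) ≈ 23205, ∠N ≈ 88.77°
|D| = √(4843400² + 3570480²) ≈ 6.0172e+06, ∠D ≈ 143.60°
|G| = 23205 / 6.0172e+06 ≈ 0.0038564
Gain = 20 log₁₀(0.0038564) ≈ -48.28 dB
∠G = 88.77° − 143.60° = -54.83°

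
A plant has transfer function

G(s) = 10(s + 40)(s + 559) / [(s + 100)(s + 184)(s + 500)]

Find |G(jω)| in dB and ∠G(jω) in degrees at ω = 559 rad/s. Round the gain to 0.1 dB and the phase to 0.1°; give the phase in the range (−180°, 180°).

-35.1 dB, -68.9°

At s = jω = j559:
zero (s+40): 40 + j559 → |·| = √(40²+559²) = √314081 ≈ 560.43, ∠ = arctan(559/40) ≈ 85.91°
zero (s+559): 559 + j559 → |·| = √(559²+559²) = √624962 ≈ 790.55, ∠ = arctan(559/559) ≈ 45.00°
pole (s+100): 100 + j559 → |·| = √(100²+559²) = √322481 ≈ 567.87, ∠ = arctan(559/100) ≈ 79.86°
pole (s+184): 184 + j559 → |·| = √(184²+559²) = √346337 ≈ 588.5, ∠ = arctan(559/184) ≈ 71.78°
pole (s+500): 500 + j559 → |·| = √(500²+559²) = √562481 ≈ 749.99, ∠ = arctan(559/500) ≈ 48.19°
|G| = 10 · 4.4305e+05 / 2.5064e+08 ≈ 0.017677
Gain = 20 log₁₀(0.017677) ≈ -35.05 dB
∠G = 130.91° − 199.83° = -68.92°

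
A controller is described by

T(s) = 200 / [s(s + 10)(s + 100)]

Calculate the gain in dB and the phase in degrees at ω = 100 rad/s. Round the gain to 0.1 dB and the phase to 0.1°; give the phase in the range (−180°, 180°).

-77.0 dB, 140.7°

At s = jω = j100:
pole (s+10): 10 + j100 → |·| = √(10²+100²) = √10100 ≈ 100.5, ∠ = arctan(100/10) ≈ 84.29°
pole (s+100): 100 + j100 → |·| = √(100²+100²) = √20000 ≈ 141.42, ∠ = arctan(100/100) ≈ 45.00°
pole at origin: |s| = 100, ∠ = 90.00° (in denominator)
|T| = 200 / 1.4213e+06 ≈ 0.00014072
Gain = 20 log₁₀(0.00014072) ≈ -77.03 dB
∠T = 0.00° − 219.29° = -219.29° ≡ 140.71° (principal value)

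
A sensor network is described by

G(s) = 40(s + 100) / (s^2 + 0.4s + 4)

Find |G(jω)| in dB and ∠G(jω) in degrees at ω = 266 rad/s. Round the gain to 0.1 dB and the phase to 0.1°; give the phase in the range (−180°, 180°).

At s = jω = j266:
zero (s+100): 100 + j266 → |·| = √(100²+266²) = √80756 ≈ 284.18, ∠ = arctan(266/100) ≈ 69.40°
quadratic: (j266)² + 0.4·j266 + 4 = -70752 + j106.4 → |·| ≈ 70752, ∠ ≈ 179.91°
|G| = 40 · 284.18 / 70752 ≈ 0.16066
Gain = 20 log₁₀(0.16066) ≈ -15.88 dB
∠G = 69.40° − 179.91° = -110.51°

-15.9 dB, -110.5°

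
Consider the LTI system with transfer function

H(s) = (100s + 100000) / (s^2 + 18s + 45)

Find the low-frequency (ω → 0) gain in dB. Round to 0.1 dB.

66.9 dB

H(0) = 100000 / 45 ≈ 2222.2
20 log₁₀(2222.2) ≈ 66.94 dB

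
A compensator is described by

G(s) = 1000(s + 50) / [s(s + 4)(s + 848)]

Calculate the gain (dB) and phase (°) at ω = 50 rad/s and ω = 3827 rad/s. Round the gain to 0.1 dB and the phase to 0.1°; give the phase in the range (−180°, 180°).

At s = jω = j50:
zero (s+50): 50 + j50 → |·| = √(50²+50²) = √5000 ≈ 70.711, ∠ = arctan(50/50) ≈ 45.00°
pole (s+4): 4 + j50 → |·| = √(4²+50²) = √2516 ≈ 50.16, ∠ = arctan(50/4) ≈ 85.43°
pole (s+848): 848 + j50 → |·| = √(848²+50²) = √721604 ≈ 849.47, ∠ = arctan(50/848) ≈ 3.37°
pole at origin: |s| = 50, ∠ = 90.00° (in denominator)
|G| = 1000 · 70.711 / 2.1305e+06 ≈ 0.03319
Gain = 20 log₁₀(0.03319) ≈ -29.58 dB
∠G = 45.00° − 178.80° = -133.80°

At s = jω = j3827:
zero (s+50): 50 + j3827 → |·| = √(50²+3827²) = √14648429 ≈ 3827.3, ∠ = arctan(3827/50) ≈ 89.25°
pole (s+4): 4 + j3827 → |·| = √(4²+3827²) = √14645945 ≈ 3827, ∠ = arctan(3827/4) ≈ 89.94°
pole (s+848): 848 + j3827 → |·| = √(848²+3827²) = √15365033 ≈ 3919.8, ∠ = arctan(3827/848) ≈ 77.51°
pole at origin: |s| = 3827, ∠ = 90.00° (in denominator)
|G| = 1000 · 3827.3 / 5.7409e+10 ≈ 6.6667e-05
Gain = 20 log₁₀(6.6667e-05) ≈ -83.52 dB
∠G = 89.25° − 257.45° = -168.20°

ω = 50: -29.6 dB, -133.8°; ω = 3827: -83.5 dB, -168.2°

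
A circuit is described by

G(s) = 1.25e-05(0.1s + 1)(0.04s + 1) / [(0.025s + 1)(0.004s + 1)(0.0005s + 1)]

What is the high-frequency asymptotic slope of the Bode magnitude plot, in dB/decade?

Each pole contributes −20 dB/decade at high frequency; each zero contributes +20 dB/decade.
Net: 2 zero(s) − 3 pole(s) → -20 dB/decade.

-20 dB/decade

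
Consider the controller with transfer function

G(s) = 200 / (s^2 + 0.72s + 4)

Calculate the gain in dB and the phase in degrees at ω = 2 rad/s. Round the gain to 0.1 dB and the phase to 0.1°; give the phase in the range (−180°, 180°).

At s = jω = j2:
quadratic: (j2)² + 0.72·j2 + 4 = 0 + j1.44 → |·| ≈ 1.44, ∠ ≈ 90.00°
|G| = 200 / 1.44 ≈ 138.89
Gain = 20 log₁₀(138.89) ≈ 42.85 dB
∠G = 0.00° − 90.00° = -90.00°

42.9 dB, -90.0°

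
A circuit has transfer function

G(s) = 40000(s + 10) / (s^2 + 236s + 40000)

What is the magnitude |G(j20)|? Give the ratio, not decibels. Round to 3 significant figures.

22.4

At s = jω = j20:
zero (s+10): 10 + j20 → |·| = √(10²+20²) = √500 ≈ 22.361, ∠ = arctan(20/10) ≈ 63.43°
quadratic: (j20)² + 236·j20 + 40000 = 39600 + j4720 → |·| ≈ 39880, ∠ ≈ 6.80°
|G| = 40000 · 22.361 / 39880 ≈ 22.428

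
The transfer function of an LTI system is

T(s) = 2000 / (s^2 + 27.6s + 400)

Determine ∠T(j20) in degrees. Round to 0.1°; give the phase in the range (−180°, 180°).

At s = jω = j20:
quadratic: (j20)² + 27.6·j20 + 400 = 0 + j552 → |·| ≈ 552, ∠ ≈ 90.00°
∠T = 0.00° − 90.00° = -90.00°

-90.0°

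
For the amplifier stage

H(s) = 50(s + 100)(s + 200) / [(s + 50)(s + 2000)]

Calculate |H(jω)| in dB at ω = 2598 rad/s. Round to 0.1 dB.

At s = jω = j2598:
zero (s+100): 100 + j2598 → |·| = √(100²+2598²) = √6759604 ≈ 2599.9, ∠ = arctan(2598/100) ≈ 87.80°
zero (s+200): 200 + j2598 → |·| = √(200²+2598²) = √6789604 ≈ 2605.7, ∠ = arctan(2598/200) ≈ 85.60°
pole (s+50): 50 + j2598 → |·| = √(50²+2598²) = √6752104 ≈ 2598.5, ∠ = arctan(2598/50) ≈ 88.90°
pole (s+2000): 2000 + j2598 → |·| = √(2000²+2598²) = √10749604 ≈ 3278.7, ∠ = arctan(2598/2000) ≈ 52.41°
|H| = 50 · 6.7746e+06 / 8.5197e+06 ≈ 39.758
Gain = 20 log₁₀(39.758) ≈ 31.99 dB

32.0 dB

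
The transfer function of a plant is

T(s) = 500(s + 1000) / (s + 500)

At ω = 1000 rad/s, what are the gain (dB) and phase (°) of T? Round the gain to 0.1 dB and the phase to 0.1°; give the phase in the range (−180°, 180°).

At s = jω = j1000:
zero (s+1000): 1000 + j1000 → |·| = √(1000²+1000²) = √2000000 ≈ 1414.2, ∠ = arctan(1000/1000) ≈ 45.00°
pole (s+500): 500 + j1000 → |·| = √(500²+1000²) = √1250000 ≈ 1118, ∠ = arctan(1000/500) ≈ 63.43°
|T| = 500 · 1414.2 / 1118 ≈ 632.47
Gain = 20 log₁₀(632.47) ≈ 56.02 dB
∠T = 45.00° − 63.43° = -18.43°

56.0 dB, -18.4°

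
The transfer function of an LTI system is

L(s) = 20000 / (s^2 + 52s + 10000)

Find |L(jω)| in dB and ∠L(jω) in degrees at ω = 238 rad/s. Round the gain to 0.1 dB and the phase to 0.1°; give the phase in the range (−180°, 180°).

-7.7 dB, -165.1°

At s = jω = j238:
quadratic: (j238)² + 52·j238 + 10000 = -46644 + j12376 → |·| ≈ 48258, ∠ ≈ 165.14°
|L| = 20000 / 48258 ≈ 0.41444
Gain = 20 log₁₀(0.41444) ≈ -7.65 dB
∠L = 0.00° − 165.14° = -165.14°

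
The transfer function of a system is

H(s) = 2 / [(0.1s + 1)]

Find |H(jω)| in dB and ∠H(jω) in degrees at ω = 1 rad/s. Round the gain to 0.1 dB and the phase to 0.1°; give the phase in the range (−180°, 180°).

6.0 dB, -5.7°

At ω = 1 rad/s:
pole (1 + j1·0.1) = 1 + j0.1 → |·| ≈ 1.005, ∠ ≈ 5.71°
|H| = 2 · 1 / (1.005) ≈ 1.99
Gain = 20 log₁₀(1.99) ≈ 5.98 dB
∠H = (0°) − (5.71°) = -5.71°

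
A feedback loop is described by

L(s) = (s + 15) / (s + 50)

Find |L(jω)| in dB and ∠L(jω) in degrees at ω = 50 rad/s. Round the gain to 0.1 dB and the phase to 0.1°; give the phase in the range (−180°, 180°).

Substitute s = j50:
Numerator: (j50) + 15 = 15 + j50
Denominator: (j50) + 50 = 50 + j50
|N| = √(15² + 50²) ≈ 52.202, ∠N ≈ 73.30°
|D| = √(50² + 50²) ≈ 70.711, ∠D ≈ 45.00°
|L| = 52.202 / 70.711 ≈ 0.73824
Gain = 20 log₁₀(0.73824) ≈ -2.64 dB
∠L = 73.30° − 45.00° = 28.30°

-2.6 dB, 28.3°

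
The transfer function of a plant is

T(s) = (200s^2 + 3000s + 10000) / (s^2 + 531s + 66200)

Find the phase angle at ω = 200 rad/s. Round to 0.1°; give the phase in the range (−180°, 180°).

99.6°

Substitute s = j200:
Numerator: 200(j200)^2 + 3000(j200) + 10000 = -7990000 + j600000
Denominator: (j200)^2 + 531(j200) + 66200 = 26200 + j106200
|N| = √(7990000² + 600000²) ≈ 8.0125e+06, ∠N ≈ 175.71°
|D| = √(26200² + 106200²) ≈ 1.0938e+05, ∠D ≈ 76.14°
∠T = 175.71° − 76.14° = 99.57°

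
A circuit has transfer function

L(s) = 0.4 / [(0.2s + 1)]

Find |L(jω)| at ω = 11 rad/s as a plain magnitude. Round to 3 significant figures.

At ω = 11 rad/s:
pole (1 + j11·0.2) = 1 + j2.2 → |·| ≈ 2.4166, ∠ ≈ 65.56°
|L| = 0.4 · 1 / (2.4166) ≈ 0.16552

0.166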